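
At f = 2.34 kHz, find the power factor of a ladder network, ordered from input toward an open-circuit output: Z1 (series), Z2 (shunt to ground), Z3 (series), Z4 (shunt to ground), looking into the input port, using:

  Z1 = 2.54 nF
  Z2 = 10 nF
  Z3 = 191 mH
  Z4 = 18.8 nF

Step 1 — Angular frequency: ω = 2π·f = 2π·2340 = 1.47e+04 rad/s.
Step 2 — Component impedances:
  Z1: Z = 1/(jωC) = -j/(ω·C) = 0 - j2.678e+04 Ω
  Z2: Z = 1/(jωC) = -j/(ω·C) = 0 - j6801 Ω
  Z3: Z = jωL = j·1.47e+04·0.191 = 0 + j2808 Ω
  Z4: Z = 1/(jωC) = -j/(ω·C) = 0 - j3618 Ω
Step 3 — Ladder network (open output): work backward from the far end, alternating series and parallel combinations. Z_in = 0 - j2.75e+04 Ω = 2.75e+04∠-90.0° Ω.
Step 4 — Power factor: PF = cos(φ) = Re(Z)/|Z| = 0/2.75e+04 = 0.
Step 5 — Type: Im(Z) = -2.75e+04 ⇒ leading (phase φ = -90.0°).

PF = 0 (leading, φ = -90.0°)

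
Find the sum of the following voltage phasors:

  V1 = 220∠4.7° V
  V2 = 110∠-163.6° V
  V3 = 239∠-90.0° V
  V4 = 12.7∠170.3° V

Step 1 — Convert each phasor to rectangular form:
  V1 = 220·(cos(4.7°) + j·sin(4.7°)) = 219.3 + j18.03 V
  V2 = 110·(cos(-163.6°) + j·sin(-163.6°)) = -105.5 - j31.06 V
  V3 = 239·(cos(-90.0°) + j·sin(-90.0°)) = 0 - j239 V
  V4 = 12.7·(cos(170.3°) + j·sin(170.3°)) = -12.52 + j2.14 V
Step 2 — Sum components: V_total = 101.2 - j249.9 V.
Step 3 — Convert to polar: |V_total| = 269.6 V, ∠V_total = -67.9°.

V_total = 269.6∠-67.9° V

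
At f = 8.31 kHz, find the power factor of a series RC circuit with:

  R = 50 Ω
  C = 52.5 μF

Step 1 — Angular frequency: ω = 2π·f = 2π·8310 = 5.221e+04 rad/s.
Step 2 — Component impedances:
  R: Z = R = 50 Ω
  C: Z = 1/(jωC) = -j/(ω·C) = 0 - j0.3648 Ω
Step 3 — Series combination: Z_total = R + C = 50 - j0.3648 Ω = 50∠-0.4° Ω.
Step 4 — Power factor: PF = cos(φ) = Re(Z)/|Z| = 50/50 = 1.
Step 5 — Type: Im(Z) = -0.3648 ⇒ leading (phase φ = -0.4°).

PF = 1 (leading, φ = -0.4°)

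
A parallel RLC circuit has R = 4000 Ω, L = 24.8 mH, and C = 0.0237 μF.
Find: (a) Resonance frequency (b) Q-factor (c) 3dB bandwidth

Step 1 — Resonance: ω₀ = 1/√(LC) = 1/√(0.0248·2.37e-08) = 4.125e+04 rad/s.
Step 2 — f₀ = ω₀/(2π) = 6565 Hz.
Step 3 — Parallel Q: Q = R/(ω₀L) = 4000/(4.125e+04·0.0248) = 3.91.
Step 4 — Bandwidth: Δω = ω₀/Q = 1.055e+04 rad/s; BW = Δω/(2π) = 1679 Hz.

(a) f₀ = 6565 Hz  (b) Q = 3.91  (c) BW = 1679 Hz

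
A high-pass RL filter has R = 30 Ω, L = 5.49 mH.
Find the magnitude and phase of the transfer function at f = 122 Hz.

Step 1 — Angular frequency: ω = 2π·122 = 766.5 rad/s.
Step 2 — Transfer function: H(jω) = jωL/(R + jωL).
Step 3 — Numerator jωL = j·4.208; denominator R + jωL = 30 + j4.208.
Step 4 — H = 0.0193 + j0.1376.
Step 5 — Magnitude: |H| = 0.1389 (-17.1 dB); phase: φ = 82.0°.

|H| = 0.1389 (-17.1 dB), φ = 82.0°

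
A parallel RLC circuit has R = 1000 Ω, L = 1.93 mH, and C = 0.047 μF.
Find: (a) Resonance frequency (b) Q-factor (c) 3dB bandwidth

Step 1 — Resonance: ω₀ = 1/√(LC) = 1/√(0.00193·4.7e-08) = 1.05e+05 rad/s.
Step 2 — f₀ = ω₀/(2π) = 1.671e+04 Hz.
Step 3 — Parallel Q: Q = R/(ω₀L) = 1000/(1.05e+05·0.00193) = 4.935.
Step 4 — Bandwidth: Δω = ω₀/Q = 2.128e+04 rad/s; BW = Δω/(2π) = 3386 Hz.

(a) f₀ = 1.671e+04 Hz  (b) Q = 4.935  (c) BW = 3386 Hz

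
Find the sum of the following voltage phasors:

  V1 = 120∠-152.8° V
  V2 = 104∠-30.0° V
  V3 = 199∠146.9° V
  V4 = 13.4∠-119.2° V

Step 1 — Convert each phasor to rectangular form:
  V1 = 120·(cos(-152.8°) + j·sin(-152.8°)) = -106.7 - j54.85 V
  V2 = 104·(cos(-30.0°) + j·sin(-30.0°)) = 90.07 - j52 V
  V3 = 199·(cos(146.9°) + j·sin(146.9°)) = -166.7 + j108.7 V
  V4 = 13.4·(cos(-119.2°) + j·sin(-119.2°)) = -6.537 - j11.7 V
Step 2 — Sum components: V_total = -189.9 - j9.875 V.
Step 3 — Convert to polar: |V_total| = 190.2 V, ∠V_total = -177.0°.

V_total = 190.2∠-177.0° V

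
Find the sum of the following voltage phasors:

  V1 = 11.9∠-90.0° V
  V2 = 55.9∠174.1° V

Step 1 — Convert each phasor to rectangular form:
  V1 = 11.9·(cos(-90.0°) + j·sin(-90.0°)) = 0 - j11.9 V
  V2 = 55.9·(cos(174.1°) + j·sin(174.1°)) = -55.6 + j5.746 V
Step 2 — Sum components: V_total = -55.6 - j6.154 V.
Step 3 — Convert to polar: |V_total| = 55.94 V, ∠V_total = -173.7°.

V_total = 55.94∠-173.7° V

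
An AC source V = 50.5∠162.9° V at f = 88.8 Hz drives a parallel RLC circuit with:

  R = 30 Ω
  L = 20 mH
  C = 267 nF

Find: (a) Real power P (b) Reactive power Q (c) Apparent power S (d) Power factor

Step 1 — Angular frequency: ω = 2π·f = 2π·88.8 = 557.9 rad/s.
Step 2 — Component impedances:
  R: Z = R = 30 Ω
  L: Z = jωL = j·557.9·0.02 = 0 + j11.16 Ω
  C: Z = 1/(jωC) = -j/(ω·C) = 0 - j6713 Ω
Step 3 — Parallel combination: 1/Z_total = 1/R + 1/L + 1/C; Z_total = 3.657 + j9.815 Ω = 10.47∠69.6° Ω.
Step 4 — Source phasor: V = 50.5∠162.9° V = -48.27 + j14.85 V.
Step 5 — Current: I = V / Z = -0.2804 + j4.813 A = 4.821∠93.3° A.
Step 6 — Complex power: S = V·I* = 85.01 + j228.2 VA.
Step 7 — Real power: P = Re(S) = 85.01 W.
Step 8 — Reactive power: Q = Im(S) = 228.2 VAR.
Step 9 — Apparent power: |S| = 243.5 VA.
Step 10 — Power factor: PF = P/|S| = 0.3491 (lagging).

(a) P = 85.01 W  (b) Q = 228.2 VAR  (c) S = 243.5 VA  (d) PF = 0.3491 (lagging)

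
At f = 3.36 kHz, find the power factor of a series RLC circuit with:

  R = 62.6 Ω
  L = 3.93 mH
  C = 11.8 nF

Step 1 — Angular frequency: ω = 2π·f = 2π·3360 = 2.111e+04 rad/s.
Step 2 — Component impedances:
  R: Z = R = 62.6 Ω
  L: Z = jωL = j·2.111e+04·0.00393 = 0 + j82.97 Ω
  C: Z = 1/(jωC) = -j/(ω·C) = 0 - j4014 Ω
Step 3 — Series combination: Z_total = R + L + C = 62.6 - j3931 Ω = 3932∠-89.1° Ω.
Step 4 — Power factor: PF = cos(φ) = Re(Z)/|Z| = 62.6/3932 = 0.01592.
Step 5 — Type: Im(Z) = -3931 ⇒ leading (phase φ = -89.1°).

PF = 0.01592 (leading, φ = -89.1°)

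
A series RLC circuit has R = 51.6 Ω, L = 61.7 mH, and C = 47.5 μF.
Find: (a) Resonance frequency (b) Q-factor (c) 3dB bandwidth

Step 1 — Resonance condition Im(Z)=0 gives ω₀ = 1/√(LC).
Step 2 — ω₀ = 1/√(0.0617·4.75e-05) = 584.1 rad/s.
Step 3 — f₀ = ω₀/(2π) = 92.97 Hz.
Step 4 — Series Q: Q = ω₀L/R = 584.1·0.0617/51.6 = 0.6985.
Step 5 — 3dB bandwidth: Δω = ω₀/Q = 836.3 rad/s; BW = Δω/(2π) = 133.1 Hz.

(a) f₀ = 92.97 Hz  (b) Q = 0.6985  (c) BW = 133.1 Hz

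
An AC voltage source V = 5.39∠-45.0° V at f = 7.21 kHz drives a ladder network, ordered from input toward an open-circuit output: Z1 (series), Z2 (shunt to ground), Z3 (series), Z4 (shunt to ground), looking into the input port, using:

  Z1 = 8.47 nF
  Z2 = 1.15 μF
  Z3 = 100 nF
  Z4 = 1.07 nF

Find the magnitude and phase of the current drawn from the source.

Step 1 — Angular frequency: ω = 2π·f = 2π·7210 = 4.53e+04 rad/s.
Step 2 — Component impedances:
  Z1: Z = 1/(jωC) = -j/(ω·C) = 0 - j2606 Ω
  Z2: Z = 1/(jωC) = -j/(ω·C) = 0 - j19.19 Ω
  Z3: Z = 1/(jωC) = -j/(ω·C) = 0 - j220.7 Ω
  Z4: Z = 1/(jωC) = -j/(ω·C) = 0 - j2.063e+04 Ω
Step 3 — Ladder network (open output): work backward from the far end, alternating series and parallel combinations. Z_in = 0 - j2625 Ω = 2625∠-90.0° Ω.
Step 4 — Source phasor: V = 5.39∠-45.0° V = 3.811 - j3.811 V.
Step 5 — Ohm's law: I = V / Z_total = (3.811 - j3.811) / (0 - j2625) = 0.001452 + j0.001452 A.
Step 6 — Convert to polar: |I| = 0.002053 A, ∠I = 45.0°.

I = 0.002053∠45.0° A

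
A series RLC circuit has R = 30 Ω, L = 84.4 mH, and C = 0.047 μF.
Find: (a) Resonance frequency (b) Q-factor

Step 1 — Resonance condition Im(Z)=0 gives ω₀ = 1/√(LC).
Step 2 — ω₀ = 1/√(0.0844·4.7e-08) = 1.588e+04 rad/s.
Step 3 — f₀ = ω₀/(2π) = 2527 Hz.
Step 4 — Series Q: Q = ω₀L/R = 1.588e+04·0.0844/30 = 44.67.

(a) f₀ = 2527 Hz  (b) Q = 44.67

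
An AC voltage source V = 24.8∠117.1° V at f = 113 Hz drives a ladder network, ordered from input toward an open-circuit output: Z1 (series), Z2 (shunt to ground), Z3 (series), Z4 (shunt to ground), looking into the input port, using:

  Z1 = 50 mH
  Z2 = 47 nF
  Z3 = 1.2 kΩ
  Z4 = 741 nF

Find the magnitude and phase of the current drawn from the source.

Step 1 — Angular frequency: ω = 2π·f = 2π·113 = 710 rad/s.
Step 2 — Component impedances:
  Z1: Z = jωL = j·710·0.05 = 0 + j35.5 Ω
  Z2: Z = 1/(jωC) = -j/(ω·C) = 0 - j2.997e+04 Ω
  Z3: Z = R = 1200 Ω
  Z4: Z = 1/(jωC) = -j/(ω·C) = 0 - j1901 Ω
Step 3 — Ladder network (open output): work backward from the far end, alternating series and parallel combinations. Z_in = 1060 - j1792 Ω = 2082∠-59.4° Ω.
Step 4 — Source phasor: V = 24.8∠117.1° V = -11.3 + j22.08 V.
Step 5 — Ohm's law: I = V / Z_total = (-11.3 + j22.08) / (1060 - j1792) = -0.01189 + j0.0007271 A.
Step 6 — Convert to polar: |I| = 0.01191 A, ∠I = 176.5°.

I = 0.01191∠176.5° A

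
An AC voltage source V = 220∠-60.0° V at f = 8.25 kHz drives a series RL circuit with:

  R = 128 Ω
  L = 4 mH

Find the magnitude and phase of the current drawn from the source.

Step 1 — Angular frequency: ω = 2π·f = 2π·8250 = 5.184e+04 rad/s.
Step 2 — Component impedances:
  R: Z = R = 128 Ω
  L: Z = jωL = j·5.184e+04·0.004 = 0 + j207.3 Ω
Step 3 — Series combination: Z_total = R + L = 128 + j207.3 Ω = 243.7∠58.3° Ω.
Step 4 — Source phasor: V = 220∠-60.0° V = 110 - j190.5 V.
Step 5 — Ohm's law: I = V / Z_total = (110 - j190.5) / (128 + j207.3) = -0.4282 - j0.7949 A.
Step 6 — Convert to polar: |I| = 0.9029 A, ∠I = -118.3°.

I = 0.9029∠-118.3° A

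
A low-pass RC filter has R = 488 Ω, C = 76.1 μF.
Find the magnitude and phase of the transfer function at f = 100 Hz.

Step 1 — Angular frequency: ω = 2π·100 = 628.3 rad/s.
Step 2 — Transfer function: H(jω) = 1/(1 + jωRC).
Step 3 — Denominator: 1 + jωRC = 1 + j·628.3·488·7.61e-05 = 1 + j23.33.
Step 4 — H = 0.001833 - j0.04278.
Step 5 — Magnitude: |H| = 0.04282 (-27.4 dB); phase: φ = -87.5°.

|H| = 0.04282 (-27.4 dB), φ = -87.5°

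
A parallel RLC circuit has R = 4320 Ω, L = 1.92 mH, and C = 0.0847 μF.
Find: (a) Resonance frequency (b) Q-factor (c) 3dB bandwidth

Step 1 — Resonance: ω₀ = 1/√(LC) = 1/√(0.00192·8.47e-08) = 7.842e+04 rad/s.
Step 2 — f₀ = ω₀/(2π) = 1.248e+04 Hz.
Step 3 — Parallel Q: Q = R/(ω₀L) = 4320/(7.842e+04·0.00192) = 28.69.
Step 4 — Bandwidth: Δω = ω₀/Q = 2733 rad/s; BW = Δω/(2π) = 435 Hz.

(a) f₀ = 1.248e+04 Hz  (b) Q = 28.69  (c) BW = 435 Hz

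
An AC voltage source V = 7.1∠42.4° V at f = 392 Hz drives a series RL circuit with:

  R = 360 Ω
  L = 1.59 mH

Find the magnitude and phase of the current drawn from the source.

Step 1 — Angular frequency: ω = 2π·f = 2π·392 = 2463 rad/s.
Step 2 — Component impedances:
  R: Z = R = 360 Ω
  L: Z = jωL = j·2463·0.00159 = 0 + j3.916 Ω
Step 3 — Series combination: Z_total = R + L = 360 + j3.916 Ω = 360∠0.6° Ω.
Step 4 — Source phasor: V = 7.1∠42.4° V = 5.243 + j4.788 V.
Step 5 — Ohm's law: I = V / Z_total = (5.243 + j4.788) / (360 + j3.916) = 0.01471 + j0.01314 A.
Step 6 — Convert to polar: |I| = 0.01972 A, ∠I = 41.8°.

I = 0.01972∠41.8° A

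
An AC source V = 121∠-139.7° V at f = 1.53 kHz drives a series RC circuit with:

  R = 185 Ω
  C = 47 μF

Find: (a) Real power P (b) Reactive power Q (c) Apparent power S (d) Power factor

Step 1 — Angular frequency: ω = 2π·f = 2π·1530 = 9613 rad/s.
Step 2 — Component impedances:
  R: Z = R = 185 Ω
  C: Z = 1/(jωC) = -j/(ω·C) = 0 - j2.213 Ω
Step 3 — Series combination: Z_total = R + C = 185 - j2.213 Ω = 185∠-0.7° Ω.
Step 4 — Source phasor: V = 121∠-139.7° V = -92.28 - j78.26 V.
Step 5 — Current: I = V / Z = -0.4937 - j0.4289 A = 0.654∠-139.0° A.
Step 6 — Complex power: S = V·I* = 79.13 - j0.9467 VA.
Step 7 — Real power: P = Re(S) = 79.13 W.
Step 8 — Reactive power: Q = Im(S) = -0.9467 VAR.
Step 9 — Apparent power: |S| = 79.13 VA.
Step 10 — Power factor: PF = P/|S| = 0.9999 (leading).

(a) P = 79.13 W  (b) Q = -0.9467 VAR  (c) S = 79.13 VA  (d) PF = 0.9999 (leading)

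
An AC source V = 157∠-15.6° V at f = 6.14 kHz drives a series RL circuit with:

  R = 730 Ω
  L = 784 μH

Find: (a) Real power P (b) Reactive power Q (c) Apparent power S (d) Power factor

Step 1 — Angular frequency: ω = 2π·f = 2π·6140 = 3.858e+04 rad/s.
Step 2 — Component impedances:
  R: Z = R = 730 Ω
  L: Z = jωL = j·3.858e+04·0.000784 = 0 + j30.25 Ω
Step 3 — Series combination: Z_total = R + L = 730 + j30.25 Ω = 730.6∠2.4° Ω.
Step 4 — Source phasor: V = 157∠-15.6° V = 151.2 - j42.22 V.
Step 5 — Current: I = V / Z = 0.2044 - j0.0663 A = 0.2149∠-18.0° A.
Step 6 — Complex power: S = V·I* = 33.71 + j1.397 VA.
Step 7 — Real power: P = Re(S) = 33.71 W.
Step 8 — Reactive power: Q = Im(S) = 1.397 VAR.
Step 9 — Apparent power: |S| = 33.74 VA.
Step 10 — Power factor: PF = P/|S| = 0.9991 (lagging).

(a) P = 33.71 W  (b) Q = 1.397 VAR  (c) S = 33.74 VA  (d) PF = 0.9991 (lagging)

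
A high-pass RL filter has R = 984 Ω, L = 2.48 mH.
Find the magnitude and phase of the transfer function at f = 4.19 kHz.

Step 1 — Angular frequency: ω = 2π·4190 = 2.633e+04 rad/s.
Step 2 — Transfer function: H(jω) = jωL/(R + jωL).
Step 3 — Numerator jωL = j·65.29; denominator R + jωL = 984 + j65.29.
Step 4 — H = 0.004383 + j0.06606.
Step 5 — Magnitude: |H| = 0.06621 (-23.6 dB); phase: φ = 86.2°.

|H| = 0.06621 (-23.6 dB), φ = 86.2°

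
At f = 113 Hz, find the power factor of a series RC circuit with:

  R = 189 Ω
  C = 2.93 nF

Step 1 — Angular frequency: ω = 2π·f = 2π·113 = 710 rad/s.
Step 2 — Component impedances:
  R: Z = R = 189 Ω
  C: Z = 1/(jωC) = -j/(ω·C) = 0 - j4.807e+05 Ω
Step 3 — Series combination: Z_total = R + C = 189 - j4.807e+05 Ω = 4.807e+05∠-90.0° Ω.
Step 4 — Power factor: PF = cos(φ) = Re(Z)/|Z| = 189/4.807e+05 = 0.0003932.
Step 5 — Type: Im(Z) = -4.807e+05 ⇒ leading (phase φ = -90.0°).

PF = 0.0003932 (leading, φ = -90.0°)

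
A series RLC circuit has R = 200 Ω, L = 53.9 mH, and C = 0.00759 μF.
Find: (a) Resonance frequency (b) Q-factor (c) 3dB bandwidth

Step 1 — Resonance: ω₀ = 1/√(LC) = 1/√(0.0539·7.59e-09) = 4.944e+04 rad/s.
Step 2 — f₀ = ω₀/(2π) = 7869 Hz.
Step 3 — Series Q: Q = ω₀L/R = 4.944e+04·0.0539/200 = 13.32.
Step 4 — Bandwidth: Δω = ω₀/Q = 3711 rad/s; BW = Δω/(2π) = 590.6 Hz.

(a) f₀ = 7869 Hz  (b) Q = 13.32  (c) BW = 590.6 Hz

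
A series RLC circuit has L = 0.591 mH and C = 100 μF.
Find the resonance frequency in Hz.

Step 1 — Resonance condition Im(Z)=0 gives ω₀ = 1/√(LC).
Step 2 — ω₀ = 1/√(0.000591·0.0001) = 4113 rad/s.
Step 3 — f₀ = ω₀/(2π) = 654.7 Hz.

f₀ = 654.7 Hz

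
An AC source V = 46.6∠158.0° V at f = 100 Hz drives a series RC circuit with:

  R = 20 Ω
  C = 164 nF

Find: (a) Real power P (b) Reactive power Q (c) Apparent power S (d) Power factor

Step 1 — Angular frequency: ω = 2π·f = 2π·100 = 628.3 rad/s.
Step 2 — Component impedances:
  R: Z = R = 20 Ω
  C: Z = 1/(jωC) = -j/(ω·C) = 0 - j9705 Ω
Step 3 — Series combination: Z_total = R + C = 20 - j9705 Ω = 9705∠-89.9° Ω.
Step 4 — Source phasor: V = 46.6∠158.0° V = -43.21 + j17.46 V.
Step 5 — Current: I = V / Z = -0.001808 - j0.004448 A = 0.004802∠-112.1° A.
Step 6 — Complex power: S = V·I* = 0.0004612 - j0.2238 VA.
Step 7 — Real power: P = Re(S) = 0.0004612 W.
Step 8 — Reactive power: Q = Im(S) = -0.2238 VAR.
Step 9 — Apparent power: |S| = 0.2238 VA.
Step 10 — Power factor: PF = P/|S| = 0.002061 (leading).

(a) P = 0.0004612 W  (b) Q = -0.2238 VAR  (c) S = 0.2238 VA  (d) PF = 0.002061 (leading)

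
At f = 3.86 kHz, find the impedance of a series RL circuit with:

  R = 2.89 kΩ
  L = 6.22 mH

Step 1 — Angular frequency: ω = 2π·f = 2π·3860 = 2.425e+04 rad/s.
Step 2 — Component impedances:
  R: Z = R = 2890 Ω
  L: Z = jωL = j·2.425e+04·0.00622 = 0 + j150.9 Ω
Step 3 — Series combination: Z_total = R + L = 2890 + j150.9 Ω = 2894∠3.0° Ω.

Z = 2890 + j150.9 Ω = 2894∠3.0° Ω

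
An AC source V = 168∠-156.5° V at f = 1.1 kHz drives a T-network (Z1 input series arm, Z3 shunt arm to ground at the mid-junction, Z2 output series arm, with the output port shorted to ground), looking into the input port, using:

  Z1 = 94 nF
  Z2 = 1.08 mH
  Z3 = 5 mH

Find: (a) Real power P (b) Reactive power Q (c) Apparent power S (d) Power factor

Step 1 — Angular frequency: ω = 2π·f = 2π·1100 = 6912 rad/s.
Step 2 — Component impedances:
  Z1: Z = 1/(jωC) = -j/(ω·C) = 0 - j1539 Ω
  Z2: Z = jωL = j·6912·0.00108 = 0 + j7.464 Ω
  Z3: Z = jωL = j·6912·0.005 = 0 + j34.56 Ω
Step 3 — With the output port shorted to ground, the output series arm Z2 runs from the junction to ground; the shunt arm Z3 also runs from the junction to ground. They appear in parallel: Z3 || Z2 = 0 + j6.139 Ω.
Step 4 — Series with input arm Z1: Z_in = Z1 + (Z3 || Z2) = 0 - j1533 Ω = 1533∠-90.0° Ω.
Step 5 — Source phasor: V = 168∠-156.5° V = -154.1 - j66.99 V.
Step 6 — Current: I = V / Z = 0.0437 - j0.1005 A = 0.1096∠-66.5° A.
Step 7 — Complex power: S = V·I* = 0 - j18.41 VA.
Step 8 — Real power: P = Re(S) = 0 W.
Step 9 — Reactive power: Q = Im(S) = -18.41 VAR.
Step 10 — Apparent power: |S| = 18.41 VA.
Step 11 — Power factor: PF = P/|S| = 0 (leading).

(a) P = 0 W  (b) Q = -18.41 VAR  (c) S = 18.41 VA  (d) PF = 0 (leading)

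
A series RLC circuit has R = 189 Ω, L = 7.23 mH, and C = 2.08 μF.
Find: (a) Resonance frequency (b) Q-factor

Step 1 — Resonance condition Im(Z)=0 gives ω₀ = 1/√(LC).
Step 2 — ω₀ = 1/√(0.00723·2.08e-06) = 8155 rad/s.
Step 3 — f₀ = ω₀/(2π) = 1298 Hz.
Step 4 — Series Q: Q = ω₀L/R = 8155·0.00723/189 = 0.3119.

(a) f₀ = 1298 Hz  (b) Q = 0.3119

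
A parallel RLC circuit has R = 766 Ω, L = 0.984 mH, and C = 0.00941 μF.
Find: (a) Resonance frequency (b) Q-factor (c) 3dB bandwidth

Step 1 — Resonance: ω₀ = 1/√(LC) = 1/√(0.000984·9.41e-09) = 3.286e+05 rad/s.
Step 2 — f₀ = ω₀/(2π) = 5.23e+04 Hz.
Step 3 — Parallel Q: Q = R/(ω₀L) = 766/(3.286e+05·0.000984) = 2.369.
Step 4 — Bandwidth: Δω = ω₀/Q = 1.387e+05 rad/s; BW = Δω/(2π) = 2.208e+04 Hz.

(a) f₀ = 5.23e+04 Hz  (b) Q = 2.369  (c) BW = 2.208e+04 Hz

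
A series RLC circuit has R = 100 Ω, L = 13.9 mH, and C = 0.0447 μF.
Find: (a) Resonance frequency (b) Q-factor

Step 1 — Resonance condition Im(Z)=0 gives ω₀ = 1/√(LC).
Step 2 — ω₀ = 1/√(0.0139·4.47e-08) = 4.012e+04 rad/s.
Step 3 — f₀ = ω₀/(2π) = 6385 Hz.
Step 4 — Series Q: Q = ω₀L/R = 4.012e+04·0.0139/100 = 5.576.

(a) f₀ = 6385 Hz  (b) Q = 5.576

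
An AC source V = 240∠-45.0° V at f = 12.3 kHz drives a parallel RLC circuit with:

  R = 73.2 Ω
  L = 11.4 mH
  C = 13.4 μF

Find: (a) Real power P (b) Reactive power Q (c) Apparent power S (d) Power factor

Step 1 — Angular frequency: ω = 2π·f = 2π·1.23e+04 = 7.728e+04 rad/s.
Step 2 — Component impedances:
  R: Z = R = 73.2 Ω
  L: Z = jωL = j·7.728e+04·0.0114 = 0 + j881 Ω
  C: Z = 1/(jωC) = -j/(ω·C) = 0 - j0.9656 Ω
Step 3 — Parallel combination: 1/Z_total = 1/R + 1/L + 1/C; Z_total = 0.01276 - j0.9665 Ω = 0.9666∠-89.2° Ω.
Step 4 — Source phasor: V = 240∠-45.0° V = 169.7 - j169.7 V.
Step 5 — Current: I = V / Z = 177.9 + j173.2 A = 248.3∠44.2° A.
Step 6 — Complex power: S = V·I* = 786.9 - j5.958e+04 VA.
Step 7 — Real power: P = Re(S) = 786.9 W.
Step 8 — Reactive power: Q = Im(S) = -5.958e+04 VAR.
Step 9 — Apparent power: |S| = 5.959e+04 VA.
Step 10 — Power factor: PF = P/|S| = 0.0132 (leading).

(a) P = 786.9 W  (b) Q = -5.958e+04 VAR  (c) S = 5.959e+04 VA  (d) PF = 0.0132 (leading)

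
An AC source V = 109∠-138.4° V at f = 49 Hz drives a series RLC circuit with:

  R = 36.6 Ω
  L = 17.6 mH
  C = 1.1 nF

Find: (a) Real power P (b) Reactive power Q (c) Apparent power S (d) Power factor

Step 1 — Angular frequency: ω = 2π·f = 2π·49 = 307.9 rad/s.
Step 2 — Component impedances:
  R: Z = R = 36.6 Ω
  L: Z = jωL = j·307.9·0.0176 = 0 + j5.419 Ω
  C: Z = 1/(jωC) = -j/(ω·C) = 0 - j2.953e+06 Ω
Step 3 — Series combination: Z_total = R + L + C = 36.6 - j2.953e+06 Ω = 2.953e+06∠-90.0° Ω.
Step 4 — Source phasor: V = 109∠-138.4° V = -81.51 - j72.37 V.
Step 5 — Current: I = V / Z = 2.451e-05 - j2.76e-05 A = 3.691e-05∠-48.4° A.
Step 6 — Complex power: S = V·I* = 4.987e-08 - j0.004024 VA.
Step 7 — Real power: P = Re(S) = 4.987e-08 W.
Step 8 — Reactive power: Q = Im(S) = -0.004024 VAR.
Step 9 — Apparent power: |S| = 0.004024 VA.
Step 10 — Power factor: PF = P/|S| = 1.24e-05 (leading).

(a) P = 4.987e-08 W  (b) Q = -0.004024 VAR  (c) S = 0.004024 VA  (d) PF = 1.24e-05 (leading)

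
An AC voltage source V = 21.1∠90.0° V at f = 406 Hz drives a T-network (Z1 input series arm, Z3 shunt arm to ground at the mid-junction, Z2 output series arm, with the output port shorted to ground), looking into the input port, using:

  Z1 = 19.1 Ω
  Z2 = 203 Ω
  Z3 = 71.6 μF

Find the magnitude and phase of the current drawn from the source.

Step 1 — Angular frequency: ω = 2π·f = 2π·406 = 2551 rad/s.
Step 2 — Component impedances:
  Z1: Z = R = 19.1 Ω
  Z2: Z = R = 203 Ω
  Z3: Z = 1/(jωC) = -j/(ω·C) = 0 - j5.475 Ω
Step 3 — With the output port shorted to ground, the output series arm Z2 runs from the junction to ground; the shunt arm Z3 also runs from the junction to ground. They appear in parallel: Z3 || Z2 = 0.1476 - j5.471 Ω.
Step 4 — Series with input arm Z1: Z_in = Z1 + (Z3 || Z2) = 19.25 - j5.471 Ω = 20.01∠-15.9° Ω.
Step 5 — Source phasor: V = 21.1∠90.0° V = 0 + j21.1 V.
Step 6 — Ohm's law: I = V / Z_total = (0 + j21.1) / (19.25 - j5.471) = -0.2883 + j1.014 A.
Step 7 — Convert to polar: |I| = 1.054 A, ∠I = 105.9°.

I = 1.054∠105.9° A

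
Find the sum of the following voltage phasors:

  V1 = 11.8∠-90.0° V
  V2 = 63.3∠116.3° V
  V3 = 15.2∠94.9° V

Step 1 — Convert each phasor to rectangular form:
  V1 = 11.8·(cos(-90.0°) + j·sin(-90.0°)) = 0 - j11.8 V
  V2 = 63.3·(cos(116.3°) + j·sin(116.3°)) = -28.05 + j56.75 V
  V3 = 15.2·(cos(94.9°) + j·sin(94.9°)) = -1.298 + j15.14 V
Step 2 — Sum components: V_total = -29.34 + j60.09 V.
Step 3 — Convert to polar: |V_total| = 66.87 V, ∠V_total = 116.0°.

V_total = 66.87∠116.0° V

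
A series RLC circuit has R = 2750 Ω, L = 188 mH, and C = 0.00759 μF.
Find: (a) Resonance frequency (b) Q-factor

Step 1 — Resonance condition Im(Z)=0 gives ω₀ = 1/√(LC).
Step 2 — ω₀ = 1/√(0.188·7.59e-09) = 2.647e+04 rad/s.
Step 3 — f₀ = ω₀/(2π) = 4213 Hz.
Step 4 — Series Q: Q = ω₀L/R = 2.647e+04·0.188/2750 = 1.81.

(a) f₀ = 4213 Hz  (b) Q = 1.81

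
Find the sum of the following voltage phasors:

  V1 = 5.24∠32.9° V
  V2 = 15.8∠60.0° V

Step 1 — Convert each phasor to rectangular form:
  V1 = 5.24·(cos(32.9°) + j·sin(32.9°)) = 4.4 + j2.846 V
  V2 = 15.8·(cos(60.0°) + j·sin(60.0°)) = 7.9 + j13.68 V
Step 2 — Sum components: V_total = 12.3 + j16.53 V.
Step 3 — Convert to polar: |V_total| = 20.6 V, ∠V_total = 53.3°.

V_total = 20.6∠53.3° V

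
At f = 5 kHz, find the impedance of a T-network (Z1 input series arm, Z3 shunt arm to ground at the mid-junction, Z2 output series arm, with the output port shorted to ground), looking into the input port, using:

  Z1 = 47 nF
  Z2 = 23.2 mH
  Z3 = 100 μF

Step 1 — Angular frequency: ω = 2π·f = 2π·5000 = 3.142e+04 rad/s.
Step 2 — Component impedances:
  Z1: Z = 1/(jωC) = -j/(ω·C) = 0 - j677.3 Ω
  Z2: Z = jωL = j·3.142e+04·0.0232 = 0 + j728.8 Ω
  Z3: Z = 1/(jωC) = -j/(ω·C) = 0 - j0.3183 Ω
Step 3 — With the output port shorted to ground, the output series arm Z2 runs from the junction to ground; the shunt arm Z3 also runs from the junction to ground. They appear in parallel: Z3 || Z2 = 0 - j0.3184 Ω.
Step 4 — Series with input arm Z1: Z_in = Z1 + (Z3 || Z2) = 0 - j677.6 Ω = 677.6∠-90.0° Ω.

Z = 0 - j677.6 Ω = 677.6∠-90.0° Ω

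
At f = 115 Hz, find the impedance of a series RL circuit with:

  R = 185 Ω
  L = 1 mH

Step 1 — Angular frequency: ω = 2π·f = 2π·115 = 722.6 rad/s.
Step 2 — Component impedances:
  R: Z = R = 185 Ω
  L: Z = jωL = j·722.6·0.001 = 0 + j0.7226 Ω
Step 3 — Series combination: Z_total = R + L = 185 + j0.7226 Ω = 185∠0.2° Ω.

Z = 185 + j0.7226 Ω = 185∠0.2° Ω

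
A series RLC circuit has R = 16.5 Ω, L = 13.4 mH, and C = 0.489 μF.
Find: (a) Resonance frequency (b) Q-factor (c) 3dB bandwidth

Step 1 — Resonance: ω₀ = 1/√(LC) = 1/√(0.0134·4.89e-07) = 1.235e+04 rad/s.
Step 2 — f₀ = ω₀/(2π) = 1966 Hz.
Step 3 — Series Q: Q = ω₀L/R = 1.235e+04·0.0134/16.5 = 10.03.
Step 4 — Bandwidth: Δω = ω₀/Q = 1231 rad/s; BW = Δω/(2π) = 196 Hz.

(a) f₀ = 1966 Hz  (b) Q = 10.03  (c) BW = 196 Hz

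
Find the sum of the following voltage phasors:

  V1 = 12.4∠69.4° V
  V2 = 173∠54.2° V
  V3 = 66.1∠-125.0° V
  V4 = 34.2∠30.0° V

Step 1 — Convert each phasor to rectangular form:
  V1 = 12.4·(cos(69.4°) + j·sin(69.4°)) = 4.363 + j11.61 V
  V2 = 173·(cos(54.2°) + j·sin(54.2°)) = 101.2 + j140.3 V
  V3 = 66.1·(cos(-125.0°) + j·sin(-125.0°)) = -37.91 - j54.15 V
  V4 = 34.2·(cos(30.0°) + j·sin(30.0°)) = 29.62 + j17.1 V
Step 2 — Sum components: V_total = 97.27 + j114.9 V.
Step 3 — Convert to polar: |V_total| = 150.5 V, ∠V_total = 49.7°.

V_total = 150.5∠49.7° V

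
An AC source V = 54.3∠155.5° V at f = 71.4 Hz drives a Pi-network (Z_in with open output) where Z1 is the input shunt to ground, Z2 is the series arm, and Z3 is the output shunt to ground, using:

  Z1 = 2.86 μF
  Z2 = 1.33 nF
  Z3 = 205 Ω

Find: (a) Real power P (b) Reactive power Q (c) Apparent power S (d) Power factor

Step 1 — Angular frequency: ω = 2π·f = 2π·71.4 = 448.6 rad/s.
Step 2 — Component impedances:
  Z1: Z = 1/(jωC) = -j/(ω·C) = 0 - j779.4 Ω
  Z2: Z = 1/(jωC) = -j/(ω·C) = 0 - j1.676e+06 Ω
  Z3: Z = R = 205 Ω
Step 3 — With open output, the series arm Z2 and the output shunt Z3 appear in series to ground: Z2 + Z3 = 205 - j1.676e+06 Ω.
Step 4 — Parallel with input shunt Z1: Z_in = Z1 || (Z2 + Z3) = 4.429e-05 - j779 Ω = 779∠-90.0° Ω.
Step 5 — Source phasor: V = 54.3∠155.5° V = -49.41 + j22.52 V.
Step 6 — Current: I = V / Z = -0.0289 - j0.06343 A = 0.0697∠-114.5° A.
Step 7 — Complex power: S = V·I* = 2.152e-07 - j3.785 VA.
Step 8 — Real power: P = Re(S) = 2.152e-07 W.
Step 9 — Reactive power: Q = Im(S) = -3.785 VAR.
Step 10 — Apparent power: |S| = 3.785 VA.
Step 11 — Power factor: PF = P/|S| = 5.685e-08 (leading).

(a) P = 2.152e-07 W  (b) Q = -3.785 VAR  (c) S = 3.785 VA  (d) PF = 5.685e-08 (leading)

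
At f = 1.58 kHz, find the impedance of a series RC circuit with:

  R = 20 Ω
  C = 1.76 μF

Step 1 — Angular frequency: ω = 2π·f = 2π·1580 = 9927 rad/s.
Step 2 — Component impedances:
  R: Z = R = 20 Ω
  C: Z = 1/(jωC) = -j/(ω·C) = 0 - j57.23 Ω
Step 3 — Series combination: Z_total = R + C = 20 - j57.23 Ω = 60.63∠-70.7° Ω.

Z = 20 - j57.23 Ω = 60.63∠-70.7° Ω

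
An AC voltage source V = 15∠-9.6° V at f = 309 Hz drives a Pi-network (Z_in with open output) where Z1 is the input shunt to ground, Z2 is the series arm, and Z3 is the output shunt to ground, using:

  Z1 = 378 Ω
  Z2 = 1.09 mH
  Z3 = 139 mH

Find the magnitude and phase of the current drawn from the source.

Step 1 — Angular frequency: ω = 2π·f = 2π·309 = 1942 rad/s.
Step 2 — Component impedances:
  Z1: Z = R = 378 Ω
  Z2: Z = jωL = j·1942·0.00109 = 0 + j2.116 Ω
  Z3: Z = jωL = j·1942·0.139 = 0 + j269.9 Ω
Step 3 — With open output, the series arm Z2 and the output shunt Z3 appear in series to ground: Z2 + Z3 = 0 + j272 Ω.
Step 4 — Parallel with input shunt Z1: Z_in = Z1 || (Z2 + Z3) = 128.9 + j179.2 Ω = 220.8∠54.3° Ω.
Step 5 — Source phasor: V = 15∠-9.6° V = 14.79 - j2.502 V.
Step 6 — Ohm's law: I = V / Z_total = (14.79 - j2.502) / (128.9 + j179.2) = 0.02993 - j0.061 A.
Step 7 — Convert to polar: |I| = 0.06794 A, ∠I = -63.9°.

I = 0.06794∠-63.9° A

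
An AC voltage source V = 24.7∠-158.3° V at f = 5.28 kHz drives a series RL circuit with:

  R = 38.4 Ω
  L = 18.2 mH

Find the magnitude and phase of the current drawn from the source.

Step 1 — Angular frequency: ω = 2π·f = 2π·5280 = 3.318e+04 rad/s.
Step 2 — Component impedances:
  R: Z = R = 38.4 Ω
  L: Z = jωL = j·3.318e+04·0.0182 = 0 + j603.8 Ω
Step 3 — Series combination: Z_total = R + L = 38.4 + j603.8 Ω = 605∠86.4° Ω.
Step 4 — Source phasor: V = 24.7∠-158.3° V = -22.95 - j9.133 V.
Step 5 — Ohm's law: I = V / Z_total = (-22.95 - j9.133) / (38.4 + j603.8) = -0.01747 + j0.0369 A.
Step 6 — Convert to polar: |I| = 0.04083 A, ∠I = 115.3°.

I = 0.04083∠115.3° A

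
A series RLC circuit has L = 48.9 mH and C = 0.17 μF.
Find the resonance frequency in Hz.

Step 1 — Resonance condition Im(Z)=0 gives ω₀ = 1/√(LC).
Step 2 — ω₀ = 1/√(0.0489·1.7e-07) = 1.097e+04 rad/s.
Step 3 — f₀ = ω₀/(2π) = 1746 Hz.

f₀ = 1746 Hz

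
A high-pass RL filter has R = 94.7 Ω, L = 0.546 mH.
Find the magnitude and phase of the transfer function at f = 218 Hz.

Step 1 — Angular frequency: ω = 2π·218 = 1370 rad/s.
Step 2 — Transfer function: H(jω) = jωL/(R + jωL).
Step 3 — Numerator jωL = j·0.7479; denominator R + jωL = 94.7 + j0.7479.
Step 4 — H = 6.236e-05 + j0.007897.
Step 5 — Magnitude: |H| = 0.007897 (-42.1 dB); phase: φ = 89.5°.

|H| = 0.007897 (-42.1 dB), φ = 89.5°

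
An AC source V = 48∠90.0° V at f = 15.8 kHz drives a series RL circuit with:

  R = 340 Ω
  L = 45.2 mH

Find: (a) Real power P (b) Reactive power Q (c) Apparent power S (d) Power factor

Step 1 — Angular frequency: ω = 2π·f = 2π·1.58e+04 = 9.927e+04 rad/s.
Step 2 — Component impedances:
  R: Z = R = 340 Ω
  L: Z = jωL = j·9.927e+04·0.0452 = 0 + j4487 Ω
Step 3 — Series combination: Z_total = R + L = 340 + j4487 Ω = 4500∠85.7° Ω.
Step 4 — Source phasor: V = 48∠90.0° V = 0 + j48 V.
Step 5 — Current: I = V / Z = 0.01064 + j0.0008059 A = 0.01067∠4.3° A.
Step 6 — Complex power: S = V·I* = 0.03868 + j0.5105 VA.
Step 7 — Real power: P = Re(S) = 0.03868 W.
Step 8 — Reactive power: Q = Im(S) = 0.5105 VAR.
Step 9 — Apparent power: |S| = 0.512 VA.
Step 10 — Power factor: PF = P/|S| = 0.07555 (lagging).

(a) P = 0.03868 W  (b) Q = 0.5105 VAR  (c) S = 0.512 VA  (d) PF = 0.07555 (lagging)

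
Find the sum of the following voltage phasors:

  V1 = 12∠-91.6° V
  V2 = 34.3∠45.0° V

Step 1 — Convert each phasor to rectangular form:
  V1 = 12·(cos(-91.6°) + j·sin(-91.6°)) = -0.3351 - j12 V
  V2 = 34.3·(cos(45.0°) + j·sin(45.0°)) = 24.25 + j24.25 V
Step 2 — Sum components: V_total = 23.92 + j12.26 V.
Step 3 — Convert to polar: |V_total| = 26.88 V, ∠V_total = 27.1°.

V_total = 26.88∠27.1° V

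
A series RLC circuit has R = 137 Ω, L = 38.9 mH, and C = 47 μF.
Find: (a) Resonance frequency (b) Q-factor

Step 1 — Resonance condition Im(Z)=0 gives ω₀ = 1/√(LC).
Step 2 — ω₀ = 1/√(0.0389·4.7e-05) = 739.6 rad/s.
Step 3 — f₀ = ω₀/(2π) = 117.7 Hz.
Step 4 — Series Q: Q = ω₀L/R = 739.6·0.0389/137 = 0.21.

(a) f₀ = 117.7 Hz  (b) Q = 0.21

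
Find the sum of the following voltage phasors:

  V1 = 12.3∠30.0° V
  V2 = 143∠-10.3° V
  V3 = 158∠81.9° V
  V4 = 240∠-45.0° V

Step 1 — Convert each phasor to rectangular form:
  V1 = 12.3·(cos(30.0°) + j·sin(30.0°)) = 10.65 + j6.15 V
  V2 = 143·(cos(-10.3°) + j·sin(-10.3°)) = 140.7 - j25.57 V
  V3 = 158·(cos(81.9°) + j·sin(81.9°)) = 22.26 + j156.4 V
  V4 = 240·(cos(-45.0°) + j·sin(-45.0°)) = 169.7 - j169.7 V
Step 2 — Sum components: V_total = 343.3 - j32.7 V.
Step 3 — Convert to polar: |V_total| = 344.9 V, ∠V_total = -5.4°.

V_total = 344.9∠-5.4° V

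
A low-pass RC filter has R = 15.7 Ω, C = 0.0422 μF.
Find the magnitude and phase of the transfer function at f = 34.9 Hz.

Step 1 — Angular frequency: ω = 2π·34.9 = 219.3 rad/s.
Step 2 — Transfer function: H(jω) = 1/(1 + jωRC).
Step 3 — Denominator: 1 + jωRC = 1 + j·219.3·15.7·4.22e-08 = 1 + j0.0001453.
Step 4 — H = 1 - j0.0001453.
Step 5 — Magnitude: |H| = 1 (-0.0 dB); phase: φ = -0.0°.

|H| = 1 (-0.0 dB), φ = -0.0°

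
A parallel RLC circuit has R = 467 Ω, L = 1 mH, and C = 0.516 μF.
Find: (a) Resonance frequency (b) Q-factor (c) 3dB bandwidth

Step 1 — Resonance: ω₀ = 1/√(LC) = 1/√(0.001·5.16e-07) = 4.402e+04 rad/s.
Step 2 — f₀ = ω₀/(2π) = 7006 Hz.
Step 3 — Parallel Q: Q = R/(ω₀L) = 467/(4.402e+04·0.001) = 10.61.
Step 4 — Bandwidth: Δω = ω₀/Q = 4150 rad/s; BW = Δω/(2π) = 660.5 Hz.

(a) f₀ = 7006 Hz  (b) Q = 10.61  (c) BW = 660.5 Hz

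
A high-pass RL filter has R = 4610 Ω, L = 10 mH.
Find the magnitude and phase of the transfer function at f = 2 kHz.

Step 1 — Angular frequency: ω = 2π·2000 = 1.257e+04 rad/s.
Step 2 — Transfer function: H(jω) = jωL/(R + jωL).
Step 3 — Numerator jωL = j·125.7; denominator R + jωL = 4610 + j125.7.
Step 4 — H = 0.0007425 + j0.02724.
Step 5 — Magnitude: |H| = 0.02725 (-31.3 dB); phase: φ = 88.4°.

|H| = 0.02725 (-31.3 dB), φ = 88.4°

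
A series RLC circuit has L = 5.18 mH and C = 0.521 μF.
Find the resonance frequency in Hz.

Step 1 — Resonance condition Im(Z)=0 gives ω₀ = 1/√(LC).
Step 2 — ω₀ = 1/√(0.00518·5.21e-07) = 1.925e+04 rad/s.
Step 3 — f₀ = ω₀/(2π) = 3064 Hz.

f₀ = 3064 Hz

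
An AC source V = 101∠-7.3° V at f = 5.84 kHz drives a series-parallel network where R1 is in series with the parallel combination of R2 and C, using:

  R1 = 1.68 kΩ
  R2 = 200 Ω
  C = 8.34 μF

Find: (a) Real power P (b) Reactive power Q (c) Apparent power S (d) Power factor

Step 1 — Angular frequency: ω = 2π·f = 2π·5840 = 3.669e+04 rad/s.
Step 2 — Component impedances:
  R1: Z = R = 1680 Ω
  R2: Z = R = 200 Ω
  C: Z = 1/(jωC) = -j/(ω·C) = 0 - j3.268 Ω
Step 3 — Parallel branch: R2 || C = 1/(1/R2 + 1/C) = 0.05337 - j3.267 Ω.
Step 4 — Series with R1: Z_total = R1 + (R2 || C) = 1680 - j3.267 Ω = 1680∠-0.1° Ω.
Step 5 — Source phasor: V = 101∠-7.3° V = 100.2 - j12.83 V.
Step 6 — Current: I = V / Z = 0.05964 - j0.007523 A = 0.06012∠-7.2° A.
Step 7 — Complex power: S = V·I* = 6.072 - j0.01181 VA.
Step 8 — Real power: P = Re(S) = 6.072 W.
Step 9 — Reactive power: Q = Im(S) = -0.01181 VAR.
Step 10 — Apparent power: |S| = 6.072 VA.
Step 11 — Power factor: PF = P/|S| = 1 (leading).

(a) P = 6.072 W  (b) Q = -0.01181 VAR  (c) S = 6.072 VA  (d) PF = 1 (leading)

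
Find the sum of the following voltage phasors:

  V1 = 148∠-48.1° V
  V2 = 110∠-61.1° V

Step 1 — Convert each phasor to rectangular form:
  V1 = 148·(cos(-48.1°) + j·sin(-48.1°)) = 98.84 - j110.2 V
  V2 = 110·(cos(-61.1°) + j·sin(-61.1°)) = 53.16 - j96.3 V
Step 2 — Sum components: V_total = 152 - j206.5 V.
Step 3 — Convert to polar: |V_total| = 256.4 V, ∠V_total = -53.6°.

V_total = 256.4∠-53.6° V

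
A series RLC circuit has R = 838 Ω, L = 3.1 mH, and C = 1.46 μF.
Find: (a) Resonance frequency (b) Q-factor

Step 1 — Resonance condition Im(Z)=0 gives ω₀ = 1/√(LC).
Step 2 — ω₀ = 1/√(0.0031·1.46e-06) = 1.486e+04 rad/s.
Step 3 — f₀ = ω₀/(2π) = 2366 Hz.
Step 4 — Series Q: Q = ω₀L/R = 1.486e+04·0.0031/838 = 0.05499.

(a) f₀ = 2366 Hz  (b) Q = 0.05499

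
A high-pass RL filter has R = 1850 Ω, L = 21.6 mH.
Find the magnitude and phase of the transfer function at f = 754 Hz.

Step 1 — Angular frequency: ω = 2π·754 = 4738 rad/s.
Step 2 — Transfer function: H(jω) = jωL/(R + jωL).
Step 3 — Numerator jωL = j·102.3; denominator R + jωL = 1850 + j102.3.
Step 4 — H = 0.00305 + j0.05515.
Step 5 — Magnitude: |H| = 0.05523 (-25.2 dB); phase: φ = 86.8°.

|H| = 0.05523 (-25.2 dB), φ = 86.8°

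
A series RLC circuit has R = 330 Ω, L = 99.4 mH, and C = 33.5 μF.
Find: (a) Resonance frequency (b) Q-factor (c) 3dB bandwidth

Step 1 — Resonance condition Im(Z)=0 gives ω₀ = 1/√(LC).
Step 2 — ω₀ = 1/√(0.0994·3.35e-05) = 548 rad/s.
Step 3 — f₀ = ω₀/(2π) = 87.22 Hz.
Step 4 — Series Q: Q = ω₀L/R = 548·0.0994/330 = 0.1651.
Step 5 — 3dB bandwidth: Δω = ω₀/Q = 3320 rad/s; BW = Δω/(2π) = 528.4 Hz.

(a) f₀ = 87.22 Hz  (b) Q = 0.1651  (c) BW = 528.4 Hz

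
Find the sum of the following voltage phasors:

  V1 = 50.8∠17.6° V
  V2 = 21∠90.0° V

Step 1 — Convert each phasor to rectangular form:
  V1 = 50.8·(cos(17.6°) + j·sin(17.6°)) = 48.42 + j15.36 V
  V2 = 21·(cos(90.0°) + j·sin(90.0°)) = 0 + j21 V
Step 2 — Sum components: V_total = 48.42 + j36.36 V.
Step 3 — Convert to polar: |V_total| = 60.55 V, ∠V_total = 36.9°.

V_total = 60.55∠36.9° V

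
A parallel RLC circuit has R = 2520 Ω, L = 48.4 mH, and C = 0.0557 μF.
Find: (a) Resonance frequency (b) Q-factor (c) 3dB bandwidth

Step 1 — Resonance: ω₀ = 1/√(LC) = 1/√(0.0484·5.57e-08) = 1.926e+04 rad/s.
Step 2 — f₀ = ω₀/(2π) = 3065 Hz.
Step 3 — Parallel Q: Q = R/(ω₀L) = 2520/(1.926e+04·0.0484) = 2.703.
Step 4 — Bandwidth: Δω = ω₀/Q = 7124 rad/s; BW = Δω/(2π) = 1134 Hz.

(a) f₀ = 3065 Hz  (b) Q = 2.703  (c) BW = 1134 Hz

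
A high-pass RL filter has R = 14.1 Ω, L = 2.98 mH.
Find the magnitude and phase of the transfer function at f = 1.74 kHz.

Step 1 — Angular frequency: ω = 2π·1740 = 1.093e+04 rad/s.
Step 2 — Transfer function: H(jω) = jωL/(R + jωL).
Step 3 — Numerator jωL = j·32.58; denominator R + jωL = 14.1 + j32.58.
Step 4 — H = 0.8422 + j0.3645.
Step 5 — Magnitude: |H| = 0.9177 (-0.7 dB); phase: φ = 23.4°.

|H| = 0.9177 (-0.7 dB), φ = 23.4°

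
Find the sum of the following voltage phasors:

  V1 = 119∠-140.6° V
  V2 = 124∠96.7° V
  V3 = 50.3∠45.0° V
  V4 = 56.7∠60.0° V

Step 1 — Convert each phasor to rectangular form:
  V1 = 119·(cos(-140.6°) + j·sin(-140.6°)) = -91.96 - j75.53 V
  V2 = 124·(cos(96.7°) + j·sin(96.7°)) = -14.47 + j123.2 V
  V3 = 50.3·(cos(45.0°) + j·sin(45.0°)) = 35.57 + j35.57 V
  V4 = 56.7·(cos(60.0°) + j·sin(60.0°)) = 28.35 + j49.1 V
Step 2 — Sum components: V_total = -42.5 + j132.3 V.
Step 3 — Convert to polar: |V_total| = 139 V, ∠V_total = 107.8°.

V_total = 139∠107.8° V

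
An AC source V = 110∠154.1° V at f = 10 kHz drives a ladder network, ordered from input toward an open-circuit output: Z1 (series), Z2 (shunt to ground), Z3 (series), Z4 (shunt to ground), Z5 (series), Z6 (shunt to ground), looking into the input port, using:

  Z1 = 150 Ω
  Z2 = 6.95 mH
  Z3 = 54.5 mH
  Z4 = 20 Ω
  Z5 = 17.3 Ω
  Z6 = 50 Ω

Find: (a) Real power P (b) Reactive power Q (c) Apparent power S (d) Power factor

Step 1 — Angular frequency: ω = 2π·f = 2π·1e+04 = 6.283e+04 rad/s.
Step 2 — Component impedances:
  Z1: Z = R = 150 Ω
  Z2: Z = jωL = j·6.283e+04·0.00695 = 0 + j436.7 Ω
  Z3: Z = jωL = j·6.283e+04·0.0545 = 0 + j3424 Ω
  Z4: Z = R = 20 Ω
  Z5: Z = R = 17.3 Ω
  Z6: Z = R = 50 Ω
Step 3 — Ladder network (open output): work backward from the far end, alternating series and parallel combinations. Z_in = 150.2 + j387.3 Ω = 415.4∠68.8° Ω.
Step 4 — Source phasor: V = 110∠154.1° V = -98.95 + j48.05 V.
Step 5 — Current: I = V / Z = 0.02171 + j0.2639 A = 0.2648∠85.3° A.
Step 6 — Complex power: S = V·I* = 10.53 + j27.16 VA.
Step 7 — Real power: P = Re(S) = 10.53 W.
Step 8 — Reactive power: Q = Im(S) = 27.16 VAR.
Step 9 — Apparent power: |S| = 29.13 VA.
Step 10 — Power factor: PF = P/|S| = 0.3616 (lagging).

(a) P = 10.53 W  (b) Q = 27.16 VAR  (c) S = 29.13 VA  (d) PF = 0.3616 (lagging)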